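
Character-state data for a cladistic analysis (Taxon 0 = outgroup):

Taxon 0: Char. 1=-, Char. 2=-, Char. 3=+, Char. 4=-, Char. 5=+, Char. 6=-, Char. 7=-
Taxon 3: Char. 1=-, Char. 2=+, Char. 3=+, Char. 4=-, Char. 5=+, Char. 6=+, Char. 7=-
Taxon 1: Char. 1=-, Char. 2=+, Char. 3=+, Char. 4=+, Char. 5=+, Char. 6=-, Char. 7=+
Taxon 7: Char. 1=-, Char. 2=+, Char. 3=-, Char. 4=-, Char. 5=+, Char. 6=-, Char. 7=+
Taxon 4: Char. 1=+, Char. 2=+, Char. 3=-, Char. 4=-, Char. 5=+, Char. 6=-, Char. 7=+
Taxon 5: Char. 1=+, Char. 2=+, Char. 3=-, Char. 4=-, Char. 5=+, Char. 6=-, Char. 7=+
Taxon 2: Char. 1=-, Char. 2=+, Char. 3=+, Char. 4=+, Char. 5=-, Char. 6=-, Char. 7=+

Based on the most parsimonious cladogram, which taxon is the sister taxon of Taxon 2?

Taxon 1

Character polarity is set by the outgroup: the derived state is whichever differs from the outgroup's state, so for Char. 3, Char. 5 the derived state is '-', and for the remaining characters it is '+'.
Only Taxon 4 and Taxon 5 show the derived state '+' for Char. 1, supporting them as a clade.
Char. 2 (derived state '+') is shared by all ingroup taxa — unites the whole ingroup.
Char. 3 (derived state '-') is shared by Taxon 4, Taxon 5, and Taxon 7 — a synapomorphy uniting that clade.
Char. 4 (derived state '+') is shared by Taxon 1 and Taxon 2 — a synapomorphy uniting that clade.
Char. 5 (derived state '-') is unique to Taxon 2 (autapomorphy; uninformative for grouping).
Char. 6 (derived state '+') is unique to Taxon 3 (autapomorphy; uninformative for grouping).
Char. 7: derived state '+' in Taxon 1, Taxon 2, Taxon 4, Taxon 5, and Taxon 7 only — synapomorphy for {Taxon 1, Taxon 2, Taxon 4, Taxon 5, Taxon 7}.
Most parsimonious ingroup topology: (Taxon 3,((Taxon 1,Taxon 2),(Taxon 7,(Taxon 4,Taxon 5)))).
Taxon 2 and Taxon 1 form a cherry on this tree, so they are sister taxa.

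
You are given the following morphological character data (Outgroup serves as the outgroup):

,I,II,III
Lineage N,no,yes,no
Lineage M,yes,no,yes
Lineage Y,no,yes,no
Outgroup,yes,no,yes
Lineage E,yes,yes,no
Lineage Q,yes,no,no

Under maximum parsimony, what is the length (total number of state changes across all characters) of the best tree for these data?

Character polarity is set by the outgroup: the derived state is whichever differs from the outgroup's state, so for I, III the derived state is 'no', and for the remaining characters it is 'yes'.
I (derived state 'no') is shared by Lineage N and Lineage Y — a synapomorphy uniting that clade.
II (derived state 'yes') is shared by Lineage E, Lineage N, and Lineage Y — a synapomorphy uniting that clade.
Only Lineage E, Lineage N, Lineage Q, and Lineage Y show the derived state 'no' for III, supporting them as a clade.
Most parsimonious ingroup topology: ((((Lineage Y,Lineage N),Lineage E),Lineage Q),Lineage M).
Changes per character on this tree: I: 1; II: 1; III: 1.
Total = 3.

3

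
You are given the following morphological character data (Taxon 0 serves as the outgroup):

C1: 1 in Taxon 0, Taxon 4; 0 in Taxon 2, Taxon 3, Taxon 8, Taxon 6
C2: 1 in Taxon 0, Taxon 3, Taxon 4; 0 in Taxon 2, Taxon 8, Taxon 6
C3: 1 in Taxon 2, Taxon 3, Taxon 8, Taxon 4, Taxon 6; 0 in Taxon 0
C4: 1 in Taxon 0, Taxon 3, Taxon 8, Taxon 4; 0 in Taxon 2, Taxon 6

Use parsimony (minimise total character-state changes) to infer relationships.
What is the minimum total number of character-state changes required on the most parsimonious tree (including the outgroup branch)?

Character polarity is set by the outgroup: the derived state is whichever differs from the outgroup's state, so for C1, C2, C4 the derived state is '0', and for the remaining characters it is '1'.
C1 (derived state '0') is shared by Taxon 2, Taxon 3, Taxon 6, and Taxon 8 — a synapomorphy uniting that clade.
Only Taxon 2, Taxon 6, and Taxon 8 show the derived state '0' for C2, supporting them as a clade.
C3 (derived state '1') is shared by all ingroup taxa — unites the whole ingroup.
C4 (derived state '0') is shared by Taxon 2 and Taxon 6 — a synapomorphy uniting that clade.
Most parsimonious ingroup topology: ((((Taxon 2,Taxon 6),Taxon 8),Taxon 3),Taxon 4).
Changes per character on this tree: C1: 1; C2: 1; C3: 1; C4: 1.
Total = 4.

4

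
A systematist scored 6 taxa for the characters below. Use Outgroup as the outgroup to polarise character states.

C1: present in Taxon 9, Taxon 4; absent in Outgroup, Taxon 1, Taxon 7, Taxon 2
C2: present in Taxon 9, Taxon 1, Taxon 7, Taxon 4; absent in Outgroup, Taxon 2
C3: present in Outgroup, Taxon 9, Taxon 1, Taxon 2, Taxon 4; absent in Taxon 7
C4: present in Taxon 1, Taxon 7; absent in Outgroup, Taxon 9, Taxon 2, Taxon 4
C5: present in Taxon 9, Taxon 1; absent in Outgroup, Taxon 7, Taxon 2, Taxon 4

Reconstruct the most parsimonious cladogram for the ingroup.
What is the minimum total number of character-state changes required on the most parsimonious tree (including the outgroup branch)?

Character polarity is set by the outgroup: the derived state is whichever differs from the outgroup's state, so for C3 the derived state is 'absent', and for the remaining characters it is 'present'.
Only Taxon 4 and Taxon 9 show the derived state 'present' for C1, supporting them as a clade.
C2 (derived state 'present') is shared by Taxon 1, Taxon 4, Taxon 7, and Taxon 9 — a synapomorphy uniting that clade.
C3: derived state 'absent' in Taxon 7 only — an autapomorphy, so it tells us nothing about relationships among taxa.
C4 (derived state 'present') is shared by Taxon 1 and Taxon 7 — a synapomorphy uniting that clade.
C5 groups Taxon 1 and Taxon 9, which is incompatible with the clades supported by the remaining characters; treating it as convergent (homoplasy) costs fewer steps than any alternative tree.
Most parsimonious ingroup topology: (((Taxon 9,Taxon 4),(Taxon 1,Taxon 7)),Taxon 2).
Changes per character on this tree: C1: 1; C2: 1; C3: 1; C4: 1; C5: 2.
Total = 6.

6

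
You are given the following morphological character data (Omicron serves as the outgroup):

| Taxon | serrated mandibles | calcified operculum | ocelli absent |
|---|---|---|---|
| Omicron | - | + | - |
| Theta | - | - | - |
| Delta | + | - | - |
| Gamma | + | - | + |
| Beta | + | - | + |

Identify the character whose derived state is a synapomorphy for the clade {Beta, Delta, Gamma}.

Character polarity is set by the outgroup: the derived state is whichever differs from the outgroup's state, so for calcified operculum the derived state is '-', and for the remaining characters it is '+'.
Only Beta, Delta, and Gamma show the derived state '+' for serrated mandibles, supporting them as a clade.
calcified operculum (derived state '-') is shared by all ingroup taxa — unites the whole ingroup.
ocelli absent (derived state '+') is shared by Beta and Gamma — a synapomorphy uniting that clade.
Most parsimonious ingroup topology: (Theta,(Delta,(Gamma,Beta))).
The clade {Beta, Delta, Gamma} is supported by serrated mandibles: its derived state '+' occurs in exactly those taxa and in no other taxon (including the outgroup).

serrated mandibles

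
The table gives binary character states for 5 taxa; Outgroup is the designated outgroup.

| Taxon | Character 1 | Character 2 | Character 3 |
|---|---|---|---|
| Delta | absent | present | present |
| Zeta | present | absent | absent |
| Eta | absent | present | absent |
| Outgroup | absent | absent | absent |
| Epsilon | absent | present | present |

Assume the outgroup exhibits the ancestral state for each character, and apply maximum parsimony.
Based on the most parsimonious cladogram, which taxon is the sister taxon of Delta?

Epsilon

The outgroup has state 'absent' for every character, so 'present' is the derived state throughout.
Character 1: derived state 'present' in Zeta only — an autapomorphy, so it tells us nothing about relationships among taxa.
Character 2: derived state 'present' in Delta, Epsilon, and Eta only — synapomorphy for {Delta, Epsilon, Eta}.
Character 3 (derived state 'present') is shared by Delta and Epsilon — a synapomorphy uniting that clade.
Most parsimonious ingroup topology: (Zeta,((Delta,Epsilon),Eta)).
Delta and Epsilon form a cherry on this tree, so they are sister taxa.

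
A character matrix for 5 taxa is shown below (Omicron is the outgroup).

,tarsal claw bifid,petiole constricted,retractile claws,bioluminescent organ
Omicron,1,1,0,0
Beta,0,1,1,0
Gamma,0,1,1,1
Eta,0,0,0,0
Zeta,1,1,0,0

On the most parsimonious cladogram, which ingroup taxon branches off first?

Zeta

Character polarity is set by the outgroup: the derived state is whichever differs from the outgroup's state, so for tarsal claw bifid, petiole constricted the derived state is '0', and for the remaining characters it is '1'.
tarsal claw bifid: derived state '0' in Beta, Eta, and Gamma only — synapomorphy for {Beta, Eta, Gamma}.
petiole constricted: derived state '0' in Eta only — an autapomorphy, so it tells us nothing about relationships among taxa.
retractile claws: derived state '1' in Beta and Gamma only — synapomorphy for {Beta, Gamma}.
bioluminescent organ (derived state '1') is unique to Gamma (autapomorphy; uninformative for grouping).
Most parsimonious ingroup topology: (((Beta,Gamma),Eta),Zeta).
Zeta is sister to the clade containing all other ingroup taxa, so it is the earliest-diverging (most basal) ingroup lineage.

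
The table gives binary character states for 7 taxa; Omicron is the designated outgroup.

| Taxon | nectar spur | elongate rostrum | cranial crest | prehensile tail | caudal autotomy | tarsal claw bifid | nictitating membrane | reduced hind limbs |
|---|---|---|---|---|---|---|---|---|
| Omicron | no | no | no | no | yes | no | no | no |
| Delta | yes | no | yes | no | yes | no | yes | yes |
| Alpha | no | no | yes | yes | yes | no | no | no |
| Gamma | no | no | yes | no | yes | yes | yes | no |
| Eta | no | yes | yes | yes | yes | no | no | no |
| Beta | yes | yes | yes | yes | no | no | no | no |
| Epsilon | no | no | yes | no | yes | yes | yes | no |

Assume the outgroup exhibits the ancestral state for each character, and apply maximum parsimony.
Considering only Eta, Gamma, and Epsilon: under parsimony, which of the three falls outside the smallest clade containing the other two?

Eta

Character polarity is set by the outgroup: the derived state is whichever differs from the outgroup's state, so for caudal autotomy the derived state is 'no', and for the remaining characters it is 'yes'.
nectar spur (state 'yes') occurs in Beta and Delta but conflicts with the nesting implied by the other characters — most parsimoniously interpreted as homoplasy.
elongate rostrum (derived state 'yes') is shared by Beta and Eta — a synapomorphy uniting that clade.
All ingroup taxa share the derived state 'yes' for cranial crest; it defines the ingroup but does not resolve relationships within it.
prehensile tail: derived state 'yes' in Alpha, Beta, and Eta only — synapomorphy for {Alpha, Beta, Eta}.
caudal autotomy (derived state 'no') is unique to Beta (autapomorphy; uninformative for grouping).
tarsal claw bifid: derived state 'yes' in Epsilon and Gamma only — synapomorphy for {Epsilon, Gamma}.
nictitating membrane: derived state 'yes' in Delta, Epsilon, and Gamma only — synapomorphy for {Delta, Epsilon, Gamma}.
reduced hind limbs (derived state 'yes') is unique to Delta (autapomorphy; uninformative for grouping).
Most parsimonious ingroup topology: ((Delta,(Gamma,Epsilon)),(Alpha,(Eta,Beta))).
Gamma and Epsilon share a more recent common ancestor with each other than either does with Eta, so Eta is the least closely related of the three.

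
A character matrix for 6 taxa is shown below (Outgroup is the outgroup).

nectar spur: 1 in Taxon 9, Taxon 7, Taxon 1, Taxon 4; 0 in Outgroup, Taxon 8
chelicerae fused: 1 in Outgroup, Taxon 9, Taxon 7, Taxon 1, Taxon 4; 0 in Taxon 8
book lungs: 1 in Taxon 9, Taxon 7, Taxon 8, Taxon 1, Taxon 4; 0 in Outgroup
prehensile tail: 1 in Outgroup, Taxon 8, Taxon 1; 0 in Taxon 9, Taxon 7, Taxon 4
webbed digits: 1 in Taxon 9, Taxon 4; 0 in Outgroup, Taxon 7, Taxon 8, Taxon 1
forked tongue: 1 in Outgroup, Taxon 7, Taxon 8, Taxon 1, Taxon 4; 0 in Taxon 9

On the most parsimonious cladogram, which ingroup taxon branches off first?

Character polarity is set by the outgroup: the derived state is whichever differs from the outgroup's state, so for chelicerae fused, prehensile tail, forked tongue the derived state is '0', and for the remaining characters it is '1'.
nectar spur (derived state '1') is shared by Taxon 1, Taxon 4, Taxon 7, and Taxon 9 — a synapomorphy uniting that clade.
chelicerae fused: derived state '0' in Taxon 8 only — an autapomorphy, so it tells us nothing about relationships among taxa.
book lungs (derived state '1') is shared by all ingroup taxa — unites the whole ingroup.
Only Taxon 4, Taxon 7, and Taxon 9 show the derived state '0' for prehensile tail, supporting them as a clade.
webbed digits (derived state '1') is shared by Taxon 4 and Taxon 9 — a synapomorphy uniting that clade.
forked tongue (derived state '0') is unique to Taxon 9 (autapomorphy; uninformative for grouping).
Most parsimonious ingroup topology: ((((Taxon 9,Taxon 4),Taxon 7),Taxon 1),Taxon 8).
Taxon 8 is sister to the clade containing all other ingroup taxa, so it is the earliest-diverging (most basal) ingroup lineage.

Taxon 8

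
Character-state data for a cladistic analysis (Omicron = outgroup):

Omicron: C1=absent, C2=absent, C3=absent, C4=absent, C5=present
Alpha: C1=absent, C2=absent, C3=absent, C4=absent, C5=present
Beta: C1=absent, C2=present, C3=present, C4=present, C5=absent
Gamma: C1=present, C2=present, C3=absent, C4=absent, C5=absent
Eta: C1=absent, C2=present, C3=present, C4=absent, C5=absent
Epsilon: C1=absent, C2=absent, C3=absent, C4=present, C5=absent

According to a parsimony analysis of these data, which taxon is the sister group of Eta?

Character polarity is set by the outgroup: the derived state is whichever differs from the outgroup's state, so for C5 the derived state is 'absent', and for the remaining characters it is 'present'.
C1: derived state 'present' in Gamma only — an autapomorphy, so it tells us nothing about relationships among taxa.
C2: derived state 'present' in Beta, Eta, and Gamma only — synapomorphy for {Beta, Eta, Gamma}.
Only Beta and Eta show the derived state 'present' for C3, supporting them as a clade.
C4 (state 'present') occurs in Beta and Epsilon but conflicts with the nesting implied by the other characters — most parsimoniously interpreted as homoplasy.
Only Beta, Epsilon, Eta, and Gamma show the derived state 'absent' for C5, supporting them as a clade.
Most parsimonious ingroup topology: (Alpha,(((Beta,Eta),Gamma),Epsilon)).
Eta and Beta form a cherry on this tree, so they are sister taxa.

Beta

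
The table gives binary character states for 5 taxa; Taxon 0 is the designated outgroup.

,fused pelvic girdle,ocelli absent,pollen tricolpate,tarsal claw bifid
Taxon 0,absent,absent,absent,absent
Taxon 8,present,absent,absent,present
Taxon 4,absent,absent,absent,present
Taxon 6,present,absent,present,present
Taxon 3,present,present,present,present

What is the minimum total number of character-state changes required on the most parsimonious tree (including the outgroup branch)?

The outgroup has state 'absent' for every character, so 'present' is the derived state throughout.
fused pelvic girdle (derived state 'present') is shared by Taxon 3, Taxon 6, and Taxon 8 — a synapomorphy uniting that clade.
ocelli absent: derived state 'present' in Taxon 3 only — an autapomorphy, so it tells us nothing about relationships among taxa.
pollen tricolpate (derived state 'present') is shared by Taxon 3 and Taxon 6 — a synapomorphy uniting that clade.
tarsal claw bifid (derived state 'present') is shared by all ingroup taxa — unites the whole ingroup.
Most parsimonious ingroup topology: ((Taxon 8,(Taxon 6,Taxon 3)),Taxon 4).
Changes per character on this tree: fused pelvic girdle: 1; ocelli absent: 1; pollen tricolpate: 1; tarsal claw bifid: 1.
Total = 4.

4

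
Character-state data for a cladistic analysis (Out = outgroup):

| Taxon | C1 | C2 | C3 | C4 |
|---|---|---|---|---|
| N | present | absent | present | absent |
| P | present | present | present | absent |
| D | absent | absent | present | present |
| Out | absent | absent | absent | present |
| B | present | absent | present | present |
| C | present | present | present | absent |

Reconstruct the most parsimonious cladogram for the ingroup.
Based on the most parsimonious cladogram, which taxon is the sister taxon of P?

C

Character polarity is set by the outgroup: the derived state is whichever differs from the outgroup's state, so for C4 the derived state is 'absent', and for the remaining characters it is 'present'.
C1: derived state 'present' in B, C, N, and P only — synapomorphy for {B, C, N, P}.
C2 (derived state 'present') is shared by C and P — a synapomorphy uniting that clade.
All ingroup taxa share the derived state 'present' for C3; it defines the ingroup but does not resolve relationships within it.
C4 (derived state 'absent') is shared by C, N, and P — a synapomorphy uniting that clade.
Most parsimonious ingroup topology: (((N,(C,P)),B),D).
P and C form a cherry on this tree, so they are sister taxa.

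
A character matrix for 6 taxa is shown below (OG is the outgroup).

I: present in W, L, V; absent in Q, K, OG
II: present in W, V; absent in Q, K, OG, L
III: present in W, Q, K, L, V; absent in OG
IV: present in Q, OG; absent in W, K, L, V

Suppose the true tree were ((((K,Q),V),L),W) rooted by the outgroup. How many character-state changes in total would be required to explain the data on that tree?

Map each character onto ((((K,Q),V),L),W) (rooted by OG) and count the minimum state changes it requires (Fitch parsimony):
I: 2; II: 2; III: 1; IV: 2.
Total tree length = 7.

7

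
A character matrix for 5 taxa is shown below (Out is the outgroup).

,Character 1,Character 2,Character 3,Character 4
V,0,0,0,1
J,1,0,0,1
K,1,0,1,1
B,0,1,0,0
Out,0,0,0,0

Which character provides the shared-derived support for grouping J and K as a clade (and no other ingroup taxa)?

Character 1

The outgroup has state '0' for every character, so '1' is the derived state throughout.
Only J and K show the derived state '1' for Character 1, supporting them as a clade.
Character 2 (derived state '1') is unique to B (autapomorphy; uninformative for grouping).
Character 3: derived state '1' in K only — an autapomorphy, so it tells us nothing about relationships among taxa.
Character 4 (derived state '1') is shared by J, K, and V — a synapomorphy uniting that clade.
Most parsimonious ingroup topology: (B,((K,J),V)).
The clade {J, K} is supported by Character 1: its derived state '1' occurs in exactly those taxa and in no other taxon (including the outgroup).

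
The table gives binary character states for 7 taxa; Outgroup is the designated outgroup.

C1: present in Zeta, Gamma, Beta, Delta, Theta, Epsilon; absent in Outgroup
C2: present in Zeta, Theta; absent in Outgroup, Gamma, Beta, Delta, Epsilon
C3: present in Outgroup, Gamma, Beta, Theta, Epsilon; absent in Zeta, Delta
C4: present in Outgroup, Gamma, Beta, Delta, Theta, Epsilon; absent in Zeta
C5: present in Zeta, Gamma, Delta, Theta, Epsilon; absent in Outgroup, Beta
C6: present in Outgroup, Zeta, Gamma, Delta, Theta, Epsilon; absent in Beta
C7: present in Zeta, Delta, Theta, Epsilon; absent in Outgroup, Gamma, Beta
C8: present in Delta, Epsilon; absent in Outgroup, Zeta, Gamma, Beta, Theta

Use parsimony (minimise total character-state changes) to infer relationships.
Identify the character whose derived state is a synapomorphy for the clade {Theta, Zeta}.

C2

Character polarity is set by the outgroup: the derived state is whichever differs from the outgroup's state, so for C3, C4, C6 the derived state is 'absent', and for the remaining characters it is 'present'.
All ingroup taxa share the derived state 'present' for C1; it defines the ingroup but does not resolve relationships within it.
C2: derived state 'present' in Theta and Zeta only — synapomorphy for {Theta, Zeta}.
C3 (state 'absent') occurs in Delta and Zeta but conflicts with the nesting implied by the other characters — most parsimoniously interpreted as homoplasy.
C4 (derived state 'absent') is unique to Zeta (autapomorphy; uninformative for grouping).
Only Delta, Epsilon, Gamma, Theta, and Zeta show the derived state 'present' for C5, supporting them as a clade.
C6 (derived state 'absent') is unique to Beta (autapomorphy; uninformative for grouping).
C7: derived state 'present' in Delta, Epsilon, Theta, and Zeta only — synapomorphy for {Delta, Epsilon, Theta, Zeta}.
C8: derived state 'present' in Delta and Epsilon only — synapomorphy for {Delta, Epsilon}.
Most parsimonious ingroup topology: ((((Zeta,Theta),(Delta,Epsilon)),Gamma),Beta).
The clade {Theta, Zeta} is supported by C2: its derived state 'present' occurs in exactly those taxa and in no other taxon (including the outgroup).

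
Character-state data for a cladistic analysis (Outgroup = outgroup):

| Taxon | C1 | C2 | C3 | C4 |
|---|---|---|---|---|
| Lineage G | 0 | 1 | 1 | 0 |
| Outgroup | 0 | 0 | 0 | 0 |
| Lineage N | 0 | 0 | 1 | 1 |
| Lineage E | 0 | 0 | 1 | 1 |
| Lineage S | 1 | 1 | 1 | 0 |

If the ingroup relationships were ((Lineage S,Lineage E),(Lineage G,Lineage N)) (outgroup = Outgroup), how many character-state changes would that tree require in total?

6

Map each character onto ((Lineage S,Lineage E),(Lineage G,Lineage N)) (rooted by Outgroup) and count the minimum state changes it requires (Fitch parsimony):
C1: 1; C2: 2; C3: 1; C4: 2.
Total tree length = 6.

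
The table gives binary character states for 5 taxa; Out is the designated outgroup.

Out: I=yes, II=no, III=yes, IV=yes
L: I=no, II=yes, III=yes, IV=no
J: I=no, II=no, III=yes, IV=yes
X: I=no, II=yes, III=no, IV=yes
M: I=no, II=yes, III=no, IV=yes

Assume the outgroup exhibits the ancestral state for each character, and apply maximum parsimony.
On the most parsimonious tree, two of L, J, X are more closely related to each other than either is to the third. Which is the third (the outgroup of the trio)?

Character polarity is set by the outgroup: the derived state is whichever differs from the outgroup's state, so for I, III, IV the derived state is 'no', and for the remaining characters it is 'yes'.
All ingroup taxa share the derived state 'no' for I; it defines the ingroup but does not resolve relationships within it.
II (derived state 'yes') is shared by L, M, and X — a synapomorphy uniting that clade.
Only M and X show the derived state 'no' for III, supporting them as a clade.
IV: derived state 'no' in L only — an autapomorphy, so it tells us nothing about relationships among taxa.
Most parsimonious ingroup topology: ((L,(X,M)),J).
X and L share a more recent common ancestor with each other than either does with J, so J is the least closely related of the three.

J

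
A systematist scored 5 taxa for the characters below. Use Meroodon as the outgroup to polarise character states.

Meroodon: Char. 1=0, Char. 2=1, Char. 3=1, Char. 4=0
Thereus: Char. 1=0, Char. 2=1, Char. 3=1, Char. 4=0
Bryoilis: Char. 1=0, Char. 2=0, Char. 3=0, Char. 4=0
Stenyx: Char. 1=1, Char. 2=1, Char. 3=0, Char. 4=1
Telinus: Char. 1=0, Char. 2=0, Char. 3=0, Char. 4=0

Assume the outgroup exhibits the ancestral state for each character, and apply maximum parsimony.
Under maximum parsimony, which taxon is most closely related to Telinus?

Character polarity is set by the outgroup: the derived state is whichever differs from the outgroup's state, so for Char. 2, Char. 3 the derived state is '0', and for the remaining characters it is '1'.
Char. 1: derived state '1' in Stenyx only — an autapomorphy, so it tells us nothing about relationships among taxa.
Only Bryoilis and Telinus show the derived state '0' for Char. 2, supporting them as a clade.
Only Bryoilis, Stenyx, and Telinus show the derived state '0' for Char. 3, supporting them as a clade.
Char. 4 (derived state '1') is unique to Stenyx (autapomorphy; uninformative for grouping).
Most parsimonious ingroup topology: (Thereus,((Bryoilis,Telinus),Stenyx)).
Telinus and Bryoilis form a cherry on this tree, so they are sister taxa.

Bryoilis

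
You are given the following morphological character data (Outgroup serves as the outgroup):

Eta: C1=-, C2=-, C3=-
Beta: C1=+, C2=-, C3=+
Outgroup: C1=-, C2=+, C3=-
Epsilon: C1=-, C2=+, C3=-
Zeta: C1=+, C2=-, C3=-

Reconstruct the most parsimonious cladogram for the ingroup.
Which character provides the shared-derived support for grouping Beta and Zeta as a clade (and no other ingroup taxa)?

Character polarity is set by the outgroup: the derived state is whichever differs from the outgroup's state, so for C2 the derived state is '-', and for the remaining characters it is '+'.
Only Beta and Zeta show the derived state '+' for C1, supporting them as a clade.
Only Beta, Eta, and Zeta show the derived state '-' for C2, supporting them as a clade.
C3: derived state '+' in Beta only — an autapomorphy, so it tells us nothing about relationships among taxa.
Most parsimonious ingroup topology: (((Zeta,Beta),Eta),Epsilon).
The clade {Beta, Zeta} is supported by C1: its derived state '+' occurs in exactly those taxa and in no other taxon (including the outgroup).

C1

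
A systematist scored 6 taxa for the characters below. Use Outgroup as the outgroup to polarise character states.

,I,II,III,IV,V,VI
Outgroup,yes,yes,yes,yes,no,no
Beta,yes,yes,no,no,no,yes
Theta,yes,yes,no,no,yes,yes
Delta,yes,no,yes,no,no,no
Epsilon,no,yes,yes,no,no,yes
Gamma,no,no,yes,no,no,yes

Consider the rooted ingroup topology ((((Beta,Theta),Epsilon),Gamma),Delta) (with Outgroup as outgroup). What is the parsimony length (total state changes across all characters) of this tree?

8

Map each character onto ((((Beta,Theta),Epsilon),Gamma),Delta) (rooted by Outgroup) and count the minimum state changes it requires (Fitch parsimony):
I: 2; II: 2; III: 1; IV: 1; V: 1; VI: 1.
Total tree length = 8.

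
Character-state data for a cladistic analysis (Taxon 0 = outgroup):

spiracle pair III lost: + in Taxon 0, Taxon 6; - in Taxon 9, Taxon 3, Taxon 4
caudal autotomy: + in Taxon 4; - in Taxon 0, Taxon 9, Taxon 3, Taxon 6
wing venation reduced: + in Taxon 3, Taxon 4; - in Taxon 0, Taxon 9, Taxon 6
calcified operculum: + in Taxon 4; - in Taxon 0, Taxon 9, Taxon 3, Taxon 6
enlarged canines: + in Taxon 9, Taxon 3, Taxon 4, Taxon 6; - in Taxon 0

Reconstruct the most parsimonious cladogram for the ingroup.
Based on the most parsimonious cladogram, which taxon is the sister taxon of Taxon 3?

Taxon 4

Character polarity is set by the outgroup: the derived state is whichever differs from the outgroup's state, so for spiracle pair III lost the derived state is '-', and for the remaining characters it is '+'.
spiracle pair III lost: derived state '-' in Taxon 3, Taxon 4, and Taxon 9 only — synapomorphy for {Taxon 3, Taxon 4, Taxon 9}.
caudal autotomy (derived state '+') is unique to Taxon 4 (autapomorphy; uninformative for grouping).
wing venation reduced (derived state '+') is shared by Taxon 3 and Taxon 4 — a synapomorphy uniting that clade.
calcified operculum (derived state '+') is unique to Taxon 4 (autapomorphy; uninformative for grouping).
All ingroup taxa share the derived state '+' for enlarged canines; it defines the ingroup but does not resolve relationships within it.
Most parsimonious ingroup topology: ((Taxon 9,(Taxon 3,Taxon 4)),Taxon 6).
Taxon 3 and Taxon 4 form a cherry on this tree, so they are sister taxa.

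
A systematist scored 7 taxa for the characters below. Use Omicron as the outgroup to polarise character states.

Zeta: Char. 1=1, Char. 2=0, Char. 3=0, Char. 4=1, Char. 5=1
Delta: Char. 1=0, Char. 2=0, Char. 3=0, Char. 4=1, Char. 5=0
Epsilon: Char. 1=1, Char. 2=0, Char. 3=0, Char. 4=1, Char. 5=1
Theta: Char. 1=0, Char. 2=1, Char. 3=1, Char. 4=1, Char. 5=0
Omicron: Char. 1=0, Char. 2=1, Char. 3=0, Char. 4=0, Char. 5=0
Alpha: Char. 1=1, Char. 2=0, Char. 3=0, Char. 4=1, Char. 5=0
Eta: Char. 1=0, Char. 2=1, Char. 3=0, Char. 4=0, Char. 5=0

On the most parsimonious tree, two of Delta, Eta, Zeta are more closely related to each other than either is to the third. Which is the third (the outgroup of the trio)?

Eta

Character polarity is set by the outgroup: the derived state is whichever differs from the outgroup's state, so for Char. 2 the derived state is '0', and for the remaining characters it is '1'.
Char. 1: derived state '1' in Alpha, Epsilon, and Zeta only — synapomorphy for {Alpha, Epsilon, Zeta}.
Char. 2: derived state '0' in Alpha, Delta, Epsilon, and Zeta only — synapomorphy for {Alpha, Delta, Epsilon, Zeta}.
Char. 3 (derived state '1') is unique to Theta (autapomorphy; uninformative for grouping).
Char. 4 (derived state '1') is shared by Alpha, Delta, Epsilon, Theta, and Zeta — a synapomorphy uniting that clade.
Char. 5 (derived state '1') is shared by Epsilon and Zeta — a synapomorphy uniting that clade.
Most parsimonious ingroup topology: (Eta,((Delta,(Alpha,(Zeta,Epsilon))),Theta)).
Delta and Zeta share a more recent common ancestor with each other than either does with Eta, so Eta is the least closely related of the three.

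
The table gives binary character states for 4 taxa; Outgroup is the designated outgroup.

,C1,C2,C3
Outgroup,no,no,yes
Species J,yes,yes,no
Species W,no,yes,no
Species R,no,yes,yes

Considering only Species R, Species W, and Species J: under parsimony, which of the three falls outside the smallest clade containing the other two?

Character polarity is set by the outgroup: the derived state is whichever differs from the outgroup's state, so for C3 the derived state is 'no', and for the remaining characters it is 'yes'.
C1: derived state 'yes' in Species J only — an autapomorphy, so it tells us nothing about relationships among taxa.
All ingroup taxa share the derived state 'yes' for C2; it defines the ingroup but does not resolve relationships within it.
C3: derived state 'no' in Species J and Species W only — synapomorphy for {Species J, Species W}.
Most parsimonious ingroup topology: ((Species J,Species W),Species R).
Species J and Species W share a more recent common ancestor with each other than either does with Species R, so Species R is the least closely related of the three.

Species R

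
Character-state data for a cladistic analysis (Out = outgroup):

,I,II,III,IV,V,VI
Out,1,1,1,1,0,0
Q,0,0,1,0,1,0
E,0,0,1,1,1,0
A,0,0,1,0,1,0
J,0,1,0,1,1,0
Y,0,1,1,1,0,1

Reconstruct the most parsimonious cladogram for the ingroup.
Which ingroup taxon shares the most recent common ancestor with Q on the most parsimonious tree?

Character polarity is set by the outgroup: the derived state is whichever differs from the outgroup's state, so for I, II, III, IV the derived state is '0', and for the remaining characters it is '1'.
I (derived state '0') is shared by all ingroup taxa — unites the whole ingroup.
II: derived state '0' in A, E, and Q only — synapomorphy for {A, E, Q}.
III: derived state '0' in J only — an autapomorphy, so it tells us nothing about relationships among taxa.
Only A and Q show the derived state '0' for IV, supporting them as a clade.
Only A, E, J, and Q show the derived state '1' for V, supporting them as a clade.
VI: derived state '1' in Y only — an autapomorphy, so it tells us nothing about relationships among taxa.
Most parsimonious ingroup topology: ((((Q,A),E),J),Y).
Q and A form a cherry on this tree, so they are sister taxa.

A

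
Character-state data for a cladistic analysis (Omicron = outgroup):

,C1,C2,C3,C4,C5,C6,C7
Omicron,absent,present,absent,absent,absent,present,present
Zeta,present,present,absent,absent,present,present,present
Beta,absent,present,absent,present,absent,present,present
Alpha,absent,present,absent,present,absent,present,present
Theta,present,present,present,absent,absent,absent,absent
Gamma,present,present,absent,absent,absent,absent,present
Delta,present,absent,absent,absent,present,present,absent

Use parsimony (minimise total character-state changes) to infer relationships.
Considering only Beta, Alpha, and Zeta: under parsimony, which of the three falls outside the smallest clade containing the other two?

Zeta

Character polarity is set by the outgroup: the derived state is whichever differs from the outgroup's state, so for C2, C6, C7 the derived state is 'absent', and for the remaining characters it is 'present'.
C1 (derived state 'present') is shared by Delta, Gamma, Theta, and Zeta — a synapomorphy uniting that clade.
C2: derived state 'absent' in Delta only — an autapomorphy, so it tells us nothing about relationships among taxa.
C3 (derived state 'present') is unique to Theta (autapomorphy; uninformative for grouping).
Only Alpha and Beta show the derived state 'present' for C4, supporting them as a clade.
C5 (derived state 'present') is shared by Delta and Zeta — a synapomorphy uniting that clade.
Only Gamma and Theta show the derived state 'absent' for C6, supporting them as a clade.
C7 (state 'absent') occurs in Delta and Theta but conflicts with the nesting implied by the other characters — most parsimoniously interpreted as homoplasy.
Most parsimonious ingroup topology: (((Zeta,Delta),(Theta,Gamma)),(Beta,Alpha)).
Alpha and Beta share a more recent common ancestor with each other than either does with Zeta, so Zeta is the least closely related of the three.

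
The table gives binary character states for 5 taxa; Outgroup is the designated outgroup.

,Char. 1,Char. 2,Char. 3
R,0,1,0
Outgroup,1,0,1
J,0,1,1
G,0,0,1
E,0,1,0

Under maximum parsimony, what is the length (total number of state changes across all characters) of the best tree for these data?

3

Character polarity is set by the outgroup: the derived state is whichever differs from the outgroup's state, so for Char. 1, Char. 3 the derived state is '0', and for the remaining characters it is '1'.
All ingroup taxa share the derived state '0' for Char. 1; it defines the ingroup but does not resolve relationships within it.
Char. 2 (derived state '1') is shared by E, J, and R — a synapomorphy uniting that clade.
Only E and R show the derived state '0' for Char. 3, supporting them as a clade.
Most parsimonious ingroup topology: (G,((E,R),J)).
Changes per character on this tree: Char. 1: 1; Char. 2: 1; Char. 3: 1.
Total = 3.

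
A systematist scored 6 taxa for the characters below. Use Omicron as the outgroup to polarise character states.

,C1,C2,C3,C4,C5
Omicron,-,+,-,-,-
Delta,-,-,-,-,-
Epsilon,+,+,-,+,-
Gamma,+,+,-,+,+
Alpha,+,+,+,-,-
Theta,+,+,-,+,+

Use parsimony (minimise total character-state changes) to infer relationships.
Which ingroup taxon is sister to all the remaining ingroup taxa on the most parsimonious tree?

Character polarity is set by the outgroup: the derived state is whichever differs from the outgroup's state, so for C2 the derived state is '-', and for the remaining characters it is '+'.
C1 (derived state '+') is shared by Alpha, Epsilon, Gamma, and Theta — a synapomorphy uniting that clade.
C2 (derived state '-') is unique to Delta (autapomorphy; uninformative for grouping).
C3: derived state '+' in Alpha only — an autapomorphy, so it tells us nothing about relationships among taxa.
Only Epsilon, Gamma, and Theta show the derived state '+' for C4, supporting them as a clade.
Only Gamma and Theta show the derived state '+' for C5, supporting them as a clade.
Most parsimonious ingroup topology: (Delta,((Epsilon,(Gamma,Theta)),Alpha)).
Delta is sister to the clade containing all other ingroup taxa, so it is the earliest-diverging (most basal) ingroup lineage.

Delta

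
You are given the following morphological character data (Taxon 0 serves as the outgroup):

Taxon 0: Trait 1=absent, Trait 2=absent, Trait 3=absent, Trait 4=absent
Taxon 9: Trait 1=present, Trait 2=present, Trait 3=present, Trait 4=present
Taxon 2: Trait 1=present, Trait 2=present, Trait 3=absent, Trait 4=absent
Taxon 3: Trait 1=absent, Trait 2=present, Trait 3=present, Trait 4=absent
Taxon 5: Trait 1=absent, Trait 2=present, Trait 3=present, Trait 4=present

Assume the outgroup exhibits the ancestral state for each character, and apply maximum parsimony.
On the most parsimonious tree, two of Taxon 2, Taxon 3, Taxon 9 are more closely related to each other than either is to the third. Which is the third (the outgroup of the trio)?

Taxon 2

The outgroup has state 'absent' for every character, so 'present' is the derived state throughout.
Trait 1 groups Taxon 2 and Taxon 9, which is incompatible with the clades supported by the remaining characters; treating it as convergent (homoplasy) costs fewer steps than any alternative tree.
Trait 2 (derived state 'present') is shared by all ingroup taxa — unites the whole ingroup.
Trait 3: derived state 'present' in Taxon 3, Taxon 5, and Taxon 9 only — synapomorphy for {Taxon 3, Taxon 5, Taxon 9}.
Only Taxon 5 and Taxon 9 show the derived state 'present' for Trait 4, supporting them as a clade.
Most parsimonious ingroup topology: (((Taxon 9,Taxon 5),Taxon 3),Taxon 2).
Taxon 3 and Taxon 9 share a more recent common ancestor with each other than either does with Taxon 2, so Taxon 2 is the least closely related of the three.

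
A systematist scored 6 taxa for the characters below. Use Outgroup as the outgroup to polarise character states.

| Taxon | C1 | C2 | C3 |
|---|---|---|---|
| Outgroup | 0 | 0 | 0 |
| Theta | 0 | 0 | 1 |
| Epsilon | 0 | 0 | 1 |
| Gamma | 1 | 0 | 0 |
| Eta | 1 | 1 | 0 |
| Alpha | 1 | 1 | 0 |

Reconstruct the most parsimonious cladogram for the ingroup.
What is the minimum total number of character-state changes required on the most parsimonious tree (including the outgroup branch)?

The outgroup has state '0' for every character, so '1' is the derived state throughout.
C1 (derived state '1') is shared by Alpha, Eta, and Gamma — a synapomorphy uniting that clade.
C2: derived state '1' in Alpha and Eta only — synapomorphy for {Alpha, Eta}.
Only Epsilon and Theta show the derived state '1' for C3, supporting them as a clade.
Most parsimonious ingroup topology: ((Theta,Epsilon),(Gamma,(Eta,Alpha))).
Changes per character on this tree: C1: 1; C2: 1; C3: 1.
Total = 3.

3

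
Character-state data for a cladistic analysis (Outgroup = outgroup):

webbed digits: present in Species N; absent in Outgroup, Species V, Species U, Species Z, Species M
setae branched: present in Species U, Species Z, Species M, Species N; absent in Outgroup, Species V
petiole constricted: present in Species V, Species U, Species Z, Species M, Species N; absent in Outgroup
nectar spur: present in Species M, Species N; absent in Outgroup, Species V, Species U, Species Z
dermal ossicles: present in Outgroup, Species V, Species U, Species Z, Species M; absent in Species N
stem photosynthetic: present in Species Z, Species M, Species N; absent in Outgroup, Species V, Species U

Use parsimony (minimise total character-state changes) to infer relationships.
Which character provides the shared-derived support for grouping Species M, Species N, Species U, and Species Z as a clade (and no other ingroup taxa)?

Character polarity is set by the outgroup: the derived state is whichever differs from the outgroup's state, so for dermal ossicles the derived state is 'absent', and for the remaining characters it is 'present'.
webbed digits (derived state 'present') is unique to Species N (autapomorphy; uninformative for grouping).
setae branched: derived state 'present' in Species M, Species N, Species U, and Species Z only — synapomorphy for {Species M, Species N, Species U, Species Z}.
petiole constricted (derived state 'present') is shared by all ingroup taxa — unites the whole ingroup.
nectar spur (derived state 'present') is shared by Species M and Species N — a synapomorphy uniting that clade.
dermal ossicles: derived state 'absent' in Species N only — an autapomorphy, so it tells us nothing about relationships among taxa.
stem photosynthetic (derived state 'present') is shared by Species M, Species N, and Species Z — a synapomorphy uniting that clade.
Most parsimonious ingroup topology: (Species V,(Species U,(Species Z,(Species M,Species N)))).
The clade {Species M, Species N, Species U, Species Z} is supported by setae branched: its derived state 'present' occurs in exactly those taxa and in no other taxon (including the outgroup).

setae branched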